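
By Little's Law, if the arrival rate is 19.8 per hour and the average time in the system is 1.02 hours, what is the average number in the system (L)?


L = lambda * W = 19.8 * 1.02 = 20.2

20.2


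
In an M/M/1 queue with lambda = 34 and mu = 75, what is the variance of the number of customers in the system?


rho = 34/75; Var(N) = rho/(1-rho)^2 = 1.52

1.52


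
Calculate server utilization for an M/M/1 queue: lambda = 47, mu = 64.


rho = lambda/mu = 47/64 = 0.7344

0.7344


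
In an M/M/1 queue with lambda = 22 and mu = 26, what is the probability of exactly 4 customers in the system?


rho = 22/26; P(n) = (1-rho)*rho^n = (1-22/26)*(22/26)^4 = 0.0789

0.0789


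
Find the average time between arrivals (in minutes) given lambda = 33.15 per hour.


Mean interarrival time = 60/lambda = 60/33.15 = 1.81 minutes

1.81 minutes


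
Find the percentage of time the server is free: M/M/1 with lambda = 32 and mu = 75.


Idle fraction = (1 - rho) * 100 = (1 - 32/75) * 100 = 57.3%

57.3%


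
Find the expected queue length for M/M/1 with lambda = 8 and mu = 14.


rho = 8/14; Lq = rho^2/(1-rho) = 0.76

0.76


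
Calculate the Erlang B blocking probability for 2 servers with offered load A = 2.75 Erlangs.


B(N,A) = (A^N/N!) / sum(A^k/k!, k=0..N) with N=2, A=2.75 = 0.5021

0.5021


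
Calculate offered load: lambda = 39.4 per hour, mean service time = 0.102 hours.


Offered load a = lambda * E[S] = 39.4 * 0.102 = 4.02 Erlangs

4.02 Erlangs


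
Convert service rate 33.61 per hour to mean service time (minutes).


Mean service time = 60/mu = 60/33.61 = 1.79 minutes

1.79 minutes


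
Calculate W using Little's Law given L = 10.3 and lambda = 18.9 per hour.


W = L / lambda = 10.3 / 18.9 = 0.545 hours

0.545 hours


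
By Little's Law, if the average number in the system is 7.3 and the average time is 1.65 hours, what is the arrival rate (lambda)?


lambda = L / W = 7.3 / 1.65 = 4.42 per hour

4.42 per hour


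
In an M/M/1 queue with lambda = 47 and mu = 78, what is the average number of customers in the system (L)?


rho = 47/78; L = rho/(1-rho) = 1.52

1.52


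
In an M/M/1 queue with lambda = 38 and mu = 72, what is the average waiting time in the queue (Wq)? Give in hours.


rho = 38/72; Wq = rho/(mu - lambda) = 0.0155 hours

0.0155 hours


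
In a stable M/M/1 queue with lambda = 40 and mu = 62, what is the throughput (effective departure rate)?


For a stable queue (lambda < mu), throughput = lambda = 40 per hour

40 per hour


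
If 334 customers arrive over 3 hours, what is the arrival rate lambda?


lambda = total arrivals / time = 334 / 3 = 111.33 per hour

111.33 per hour


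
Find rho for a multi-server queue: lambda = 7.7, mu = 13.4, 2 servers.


rho = lambda / (c * mu) = 7.7 / (2 * 13.4) = 0.2873

0.2873


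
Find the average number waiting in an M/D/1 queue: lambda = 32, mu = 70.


M/D/1: Lq = rho^2 / (2*(1-rho)) where rho = 32/70; Lq = 0.19

0.19


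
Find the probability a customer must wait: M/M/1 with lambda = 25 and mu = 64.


P(wait) = rho = lambda/mu = 25/64 = 0.3906

0.3906


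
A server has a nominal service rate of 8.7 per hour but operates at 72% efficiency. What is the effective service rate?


Effective rate = mu * efficiency = 8.7 * 0.72 = 6.26 per hour

6.26 per hour


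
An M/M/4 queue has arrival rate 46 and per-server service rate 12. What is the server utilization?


rho = lambda/(c*mu) = 46/(4*12) = 0.9583

0.9583


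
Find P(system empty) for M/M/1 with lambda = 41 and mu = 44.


P0 = 1 - rho = 1 - 41/44 = 0.0682

0.0682


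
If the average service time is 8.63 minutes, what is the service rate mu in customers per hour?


mu = 60 / avg_service_time = 60 / 8.63 = 6.95 per hour

6.95 per hour


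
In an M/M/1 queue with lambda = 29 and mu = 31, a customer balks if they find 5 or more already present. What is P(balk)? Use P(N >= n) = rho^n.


P(N >= 5) = rho^5 = (29/31)^5 = 0.7164

0.7164


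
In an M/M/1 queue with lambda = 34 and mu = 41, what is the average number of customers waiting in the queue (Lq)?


rho = 34/41; Lq = rho^2/(1-rho) = 4.03

4.03


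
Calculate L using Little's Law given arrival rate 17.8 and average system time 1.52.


L = lambda * W = 17.8 * 1.52 = 27.06

27.06


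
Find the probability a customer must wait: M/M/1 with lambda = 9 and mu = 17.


P(wait) = rho = lambda/mu = 9/17 = 0.5294

0.5294


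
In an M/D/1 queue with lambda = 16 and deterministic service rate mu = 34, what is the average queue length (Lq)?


M/D/1: Lq = rho^2 / (2*(1-rho)) where rho = 16/34; Lq = 0.21

0.21


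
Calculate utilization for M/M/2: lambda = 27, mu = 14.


rho = lambda/(c*mu) = 27/(2*14) = 0.9643

0.9643


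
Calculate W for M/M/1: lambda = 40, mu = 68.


W = 1/(mu - lambda) = 1/(68 - 40) = 0.0357 hours

0.0357 hours


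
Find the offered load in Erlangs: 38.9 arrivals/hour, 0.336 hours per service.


Offered load a = lambda * E[S] = 38.9 * 0.336 = 13.07 Erlangs

13.07 Erlangs


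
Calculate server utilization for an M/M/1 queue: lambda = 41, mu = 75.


rho = lambda/mu = 41/75 = 0.5467

0.5467


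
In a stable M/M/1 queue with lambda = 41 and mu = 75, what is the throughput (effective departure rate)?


For a stable queue (lambda < mu), throughput = lambda = 41 per hour

41 per hour


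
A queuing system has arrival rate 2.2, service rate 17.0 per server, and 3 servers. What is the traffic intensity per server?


rho = lambda / (c * mu) = 2.2 / (3 * 17.0) = 0.0431

0.0431


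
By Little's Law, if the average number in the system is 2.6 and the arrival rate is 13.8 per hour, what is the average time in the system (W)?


W = L / lambda = 2.6 / 13.8 = 0.1884 hours

0.1884 hours


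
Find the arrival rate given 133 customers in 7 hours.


lambda = total arrivals / time = 133 / 7 = 19.0 per hour

19.0 per hour


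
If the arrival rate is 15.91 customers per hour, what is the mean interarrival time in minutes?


Mean interarrival time = 60/lambda = 60/15.91 = 3.77 minutes

3.77 minutes


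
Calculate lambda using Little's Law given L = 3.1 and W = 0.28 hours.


lambda = L / W = 3.1 / 0.28 = 11.07 per hour

11.07 per hour


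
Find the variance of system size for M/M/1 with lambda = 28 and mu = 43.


rho = 28/43; Var(N) = rho/(1-rho)^2 = 5.35

5.35


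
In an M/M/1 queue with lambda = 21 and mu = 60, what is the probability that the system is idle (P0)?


P0 = 1 - rho = 1 - 21/60 = 0.65

0.65


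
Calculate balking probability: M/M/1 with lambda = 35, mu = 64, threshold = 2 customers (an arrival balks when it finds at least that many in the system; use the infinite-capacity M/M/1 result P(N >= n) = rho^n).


P(N >= 2) = rho^2 = (35/64)^2 = 0.2991

0.2991


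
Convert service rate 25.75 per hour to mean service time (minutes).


Mean service time = 60/mu = 60/25.75 = 2.33 minutes

2.33 minutes


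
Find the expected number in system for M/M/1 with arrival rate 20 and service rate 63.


rho = 20/63; L = rho/(1-rho) = 0.47

0.47


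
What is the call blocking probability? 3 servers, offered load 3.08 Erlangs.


B(N,A) = (A^N/N!) / sum(A^k/k!, k=0..N) with N=3, A=3.08 = 0.3556

0.3556


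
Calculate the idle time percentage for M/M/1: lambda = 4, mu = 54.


Idle fraction = (1 - rho) * 100 = (1 - 4/54) * 100 = 92.6%

92.6%


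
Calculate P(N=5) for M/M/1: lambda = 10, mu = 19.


rho = 10/19; P(n) = (1-rho)*rho^n = (1-10/19)*(10/19)^5 = 0.0191

0.0191


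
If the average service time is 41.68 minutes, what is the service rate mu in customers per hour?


mu = 60 / avg_service_time = 60 / 41.68 = 1.44 per hour

1.44 per hour


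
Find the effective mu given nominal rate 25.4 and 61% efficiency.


Effective rate = mu * efficiency = 25.4 * 0.61 = 15.49 per hour

15.49 per hour


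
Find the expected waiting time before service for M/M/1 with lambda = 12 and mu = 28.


rho = 12/28; Wq = rho/(mu - lambda) = 0.0268 hours

0.0268 hours


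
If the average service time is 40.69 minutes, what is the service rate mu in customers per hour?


mu = 60 / avg_service_time = 60 / 40.69 = 1.47 per hour

1.47 per hour


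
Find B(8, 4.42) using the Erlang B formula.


B(N,A) = (A^N/N!) / sum(A^k/k!, k=0..N) with N=8, A=4.42 = 0.0451

0.0451


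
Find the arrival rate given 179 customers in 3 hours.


lambda = total arrivals / time = 179 / 3 = 59.67 per hour

59.67 per hour


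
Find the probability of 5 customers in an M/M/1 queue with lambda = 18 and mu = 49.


rho = 18/49; P(n) = (1-rho)*rho^n = (1-18/49)*(18/49)^5 = 0.0042

0.0042


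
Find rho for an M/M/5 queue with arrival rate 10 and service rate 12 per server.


rho = lambda/(c*mu) = 10/(5*12) = 0.1667

0.1667


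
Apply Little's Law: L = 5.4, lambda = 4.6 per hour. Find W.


W = L / lambda = 5.4 / 4.6 = 1.1739 hours

1.1739 hours


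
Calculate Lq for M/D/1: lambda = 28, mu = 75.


M/D/1: Lq = rho^2 / (2*(1-rho)) where rho = 28/75; Lq = 0.11

0.11


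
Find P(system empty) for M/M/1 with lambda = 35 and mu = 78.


P0 = 1 - rho = 1 - 35/78 = 0.5513

0.5513


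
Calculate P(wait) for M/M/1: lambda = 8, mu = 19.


P(wait) = rho = lambda/mu = 8/19 = 0.4211

0.4211


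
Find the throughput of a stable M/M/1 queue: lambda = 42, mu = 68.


For a stable queue (lambda < mu), throughput = lambda = 42 per hour

42 per hour


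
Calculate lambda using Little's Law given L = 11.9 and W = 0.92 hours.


lambda = L / W = 11.9 / 0.92 = 12.93 per hour

12.93 per hour


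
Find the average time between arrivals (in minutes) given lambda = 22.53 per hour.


Mean interarrival time = 60/lambda = 60/22.53 = 2.66 minutes

2.66 minutes


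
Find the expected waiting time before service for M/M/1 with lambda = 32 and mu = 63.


rho = 32/63; Wq = rho/(mu - lambda) = 0.0164 hours

0.0164 hours


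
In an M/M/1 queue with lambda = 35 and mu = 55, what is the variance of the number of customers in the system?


rho = 35/55; Var(N) = rho/(1-rho)^2 = 4.81

4.81


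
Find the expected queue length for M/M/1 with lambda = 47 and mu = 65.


rho = 47/65; Lq = rho^2/(1-rho) = 1.89

1.89


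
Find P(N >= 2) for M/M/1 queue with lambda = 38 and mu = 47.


P(N >= 2) = rho^2 = (38/47)^2 = 0.6537

0.6537


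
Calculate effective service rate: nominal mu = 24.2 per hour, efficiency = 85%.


Effective rate = mu * efficiency = 24.2 * 0.85 = 20.57 per hour

20.57 per hour


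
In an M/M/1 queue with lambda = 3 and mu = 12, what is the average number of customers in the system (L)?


rho = 3/12; L = rho/(1-rho) = 0.33

0.33


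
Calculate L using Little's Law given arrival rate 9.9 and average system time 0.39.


L = lambda * W = 9.9 * 0.39 = 3.86

3.86


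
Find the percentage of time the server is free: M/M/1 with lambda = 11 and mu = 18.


Idle fraction = (1 - rho) * 100 = (1 - 11/18) * 100 = 38.9%

38.9%


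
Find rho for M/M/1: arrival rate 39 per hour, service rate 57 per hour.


rho = lambda/mu = 39/57 = 0.6842

0.6842


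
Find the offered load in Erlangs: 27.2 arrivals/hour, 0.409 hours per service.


Offered load a = lambda * E[S] = 27.2 * 0.409 = 11.12 Erlangs

11.12 Erlangs


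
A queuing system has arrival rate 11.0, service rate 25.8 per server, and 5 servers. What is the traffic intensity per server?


rho = lambda / (c * mu) = 11.0 / (5 * 25.8) = 0.0853

0.0853


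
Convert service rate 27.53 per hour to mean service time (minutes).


Mean service time = 60/mu = 60/27.53 = 2.18 minutes

2.18 minutes


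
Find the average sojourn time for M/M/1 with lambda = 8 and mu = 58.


W = 1/(mu - lambda) = 1/(58 - 8) = 0.02 hours

0.02 hours


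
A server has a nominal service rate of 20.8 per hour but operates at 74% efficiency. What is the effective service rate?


Effective rate = mu * efficiency = 20.8 * 0.74 = 15.39 per hour

15.39 per hour


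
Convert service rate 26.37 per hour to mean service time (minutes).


Mean service time = 60/mu = 60/26.37 = 2.28 minutes

2.28 minutes


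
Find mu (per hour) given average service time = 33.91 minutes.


mu = 60 / avg_service_time = 60 / 33.91 = 1.77 per hour

1.77 per hour


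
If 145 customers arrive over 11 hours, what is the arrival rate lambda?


lambda = total arrivals / time = 145 / 11 = 13.18 per hour

13.18 per hour


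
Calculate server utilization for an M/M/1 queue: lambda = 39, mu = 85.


rho = lambda/mu = 39/85 = 0.4588

0.4588


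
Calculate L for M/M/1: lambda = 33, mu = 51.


rho = 33/51; L = rho/(1-rho) = 1.83

1.83


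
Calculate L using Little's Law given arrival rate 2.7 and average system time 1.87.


L = lambda * W = 2.7 * 1.87 = 5.05

5.05


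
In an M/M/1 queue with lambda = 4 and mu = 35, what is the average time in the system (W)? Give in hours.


W = 1/(mu - lambda) = 1/(35 - 4) = 0.0323 hours

0.0323 hours


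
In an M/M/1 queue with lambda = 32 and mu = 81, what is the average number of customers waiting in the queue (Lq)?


rho = 32/81; Lq = rho^2/(1-rho) = 0.26

0.26


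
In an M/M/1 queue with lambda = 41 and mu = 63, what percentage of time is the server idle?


Idle fraction = (1 - rho) * 100 = (1 - 41/63) * 100 = 34.9%

34.9%


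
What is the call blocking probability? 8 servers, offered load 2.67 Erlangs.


B(N,A) = (A^N/N!) / sum(A^k/k!, k=0..N) with N=8, A=2.67 = 0.0044

0.0044


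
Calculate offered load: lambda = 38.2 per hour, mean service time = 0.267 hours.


Offered load a = lambda * E[S] = 38.2 * 0.267 = 10.2 Erlangs

10.2 Erlangs


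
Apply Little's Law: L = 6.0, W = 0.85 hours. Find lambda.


lambda = L / W = 6.0 / 0.85 = 7.06 per hour

7.06 per hour


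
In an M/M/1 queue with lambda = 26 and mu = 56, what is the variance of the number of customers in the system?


rho = 26/56; Var(N) = rho/(1-rho)^2 = 1.62

1.62


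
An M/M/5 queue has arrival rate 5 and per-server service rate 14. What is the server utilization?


rho = lambda/(c*mu) = 5/(5*14) = 0.0714

0.0714


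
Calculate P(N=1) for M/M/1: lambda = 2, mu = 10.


rho = 2/10; P(n) = (1-rho)*rho^n = (1-2/10)*(2/10)^1 = 0.16

0.16


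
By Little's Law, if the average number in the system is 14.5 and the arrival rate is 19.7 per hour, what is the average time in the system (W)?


W = L / lambda = 14.5 / 19.7 = 0.736 hours

0.736 hours


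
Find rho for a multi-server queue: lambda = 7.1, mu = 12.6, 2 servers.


rho = lambda / (c * mu) = 7.1 / (2 * 12.6) = 0.2817

0.2817


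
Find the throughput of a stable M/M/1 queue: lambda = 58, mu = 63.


For a stable queue (lambda < mu), throughput = lambda = 58 per hour

58 per hour


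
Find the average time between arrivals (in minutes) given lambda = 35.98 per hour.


Mean interarrival time = 60/lambda = 60/35.98 = 1.67 minutes

1.67 minutes


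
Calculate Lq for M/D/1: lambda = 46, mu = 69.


M/D/1: Lq = rho^2 / (2*(1-rho)) where rho = 46/69; Lq = 0.67

0.67


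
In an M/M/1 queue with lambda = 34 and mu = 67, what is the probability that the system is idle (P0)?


P0 = 1 - rho = 1 - 34/67 = 0.4925

0.4925


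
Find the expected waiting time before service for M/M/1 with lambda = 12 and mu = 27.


rho = 12/27; Wq = rho/(mu - lambda) = 0.0296 hours

0.0296 hours


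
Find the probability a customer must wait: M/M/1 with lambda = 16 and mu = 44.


P(wait) = rho = lambda/mu = 16/44 = 0.3636

0.3636


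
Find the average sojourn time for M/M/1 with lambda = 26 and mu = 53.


W = 1/(mu - lambda) = 1/(53 - 26) = 0.037 hours

0.037 hours


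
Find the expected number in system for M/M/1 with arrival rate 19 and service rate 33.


rho = 19/33; L = rho/(1-rho) = 1.36

1.36


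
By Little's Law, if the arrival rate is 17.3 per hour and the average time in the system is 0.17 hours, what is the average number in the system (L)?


L = lambda * W = 17.3 * 0.17 = 2.94

2.94


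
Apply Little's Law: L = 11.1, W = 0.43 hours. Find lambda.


lambda = L / W = 11.1 / 0.43 = 25.81 per hour

25.81 per hour


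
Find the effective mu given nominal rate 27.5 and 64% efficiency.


Effective rate = mu * efficiency = 27.5 * 0.64 = 17.6 per hour

17.6 per hour


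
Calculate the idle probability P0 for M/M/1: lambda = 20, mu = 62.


P0 = 1 - rho = 1 - 20/62 = 0.6774

0.6774


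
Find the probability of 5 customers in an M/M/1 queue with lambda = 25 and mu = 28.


rho = 25/28; P(n) = (1-rho)*rho^n = (1-25/28)*(25/28)^5 = 0.0608

0.0608


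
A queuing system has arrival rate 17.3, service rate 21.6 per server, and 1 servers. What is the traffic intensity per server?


rho = lambda / (c * mu) = 17.3 / (1 * 21.6) = 0.8009

0.8009


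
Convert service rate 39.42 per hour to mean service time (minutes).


Mean service time = 60/mu = 60/39.42 = 1.52 minutes

1.52 minutes


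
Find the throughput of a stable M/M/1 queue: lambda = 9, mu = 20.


For a stable queue (lambda < mu), throughput = lambda = 9 per hour

9 per hour


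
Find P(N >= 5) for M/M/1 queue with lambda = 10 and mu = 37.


P(N >= 5) = rho^5 = (10/37)^5 = 0.0014

0.0014


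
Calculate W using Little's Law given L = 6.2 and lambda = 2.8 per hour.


W = L / lambda = 6.2 / 2.8 = 2.2143 hours

2.2143 hours


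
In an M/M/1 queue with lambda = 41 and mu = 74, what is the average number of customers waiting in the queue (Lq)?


rho = 41/74; Lq = rho^2/(1-rho) = 0.69

0.69


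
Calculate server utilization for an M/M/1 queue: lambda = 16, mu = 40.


rho = lambda/mu = 16/40 = 0.4

0.4


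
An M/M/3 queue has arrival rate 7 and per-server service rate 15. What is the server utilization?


rho = lambda/(c*mu) = 7/(3*15) = 0.1556

0.1556


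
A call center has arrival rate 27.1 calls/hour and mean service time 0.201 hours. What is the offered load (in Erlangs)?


Offered load a = lambda * E[S] = 27.1 * 0.201 = 5.45 Erlangs

5.45 Erlangs


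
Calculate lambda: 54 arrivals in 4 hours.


lambda = total arrivals / time = 54 / 4 = 13.5 per hour

13.5 per hour


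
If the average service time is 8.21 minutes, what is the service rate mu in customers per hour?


mu = 60 / avg_service_time = 60 / 8.21 = 7.31 per hour

7.31 per hour


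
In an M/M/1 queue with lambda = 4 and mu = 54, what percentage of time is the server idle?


Idle fraction = (1 - rho) * 100 = (1 - 4/54) * 100 = 92.6%

92.6%


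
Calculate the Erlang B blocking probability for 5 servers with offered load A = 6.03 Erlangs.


B(N,A) = (A^N/N!) / sum(A^k/k!, k=0..N) with N=5, A=6.03 = 0.3625

0.3625


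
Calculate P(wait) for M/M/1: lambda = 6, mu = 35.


P(wait) = rho = lambda/mu = 6/35 = 0.1714

0.1714


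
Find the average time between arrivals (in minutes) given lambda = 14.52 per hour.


Mean interarrival time = 60/lambda = 60/14.52 = 4.13 minutes

4.13 minutes


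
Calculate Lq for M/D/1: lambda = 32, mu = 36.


M/D/1: Lq = rho^2 / (2*(1-rho)) where rho = 32/36; Lq = 3.56

3.56


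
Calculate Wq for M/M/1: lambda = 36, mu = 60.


rho = 36/60; Wq = rho/(mu - lambda) = 0.025 hours

0.025 hours


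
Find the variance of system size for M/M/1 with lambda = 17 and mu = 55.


rho = 17/55; Var(N) = rho/(1-rho)^2 = 0.65

0.65


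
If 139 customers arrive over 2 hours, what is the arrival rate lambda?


lambda = total arrivals / time = 139 / 2 = 69.5 per hour

69.5 per hour


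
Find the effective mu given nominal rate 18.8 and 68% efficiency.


Effective rate = mu * efficiency = 18.8 * 0.68 = 12.78 per hour

12.78 per hour


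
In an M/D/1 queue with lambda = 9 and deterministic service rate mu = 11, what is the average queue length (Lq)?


M/D/1: Lq = rho^2 / (2*(1-rho)) where rho = 9/11; Lq = 1.84

1.84


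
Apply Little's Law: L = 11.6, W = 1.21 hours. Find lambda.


lambda = L / W = 11.6 / 1.21 = 9.59 per hour

9.59 per hour


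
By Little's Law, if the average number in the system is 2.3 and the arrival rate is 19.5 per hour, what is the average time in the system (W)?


W = L / lambda = 2.3 / 19.5 = 0.1179 hours

0.1179 hours


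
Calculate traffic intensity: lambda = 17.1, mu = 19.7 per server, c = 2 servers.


rho = lambda / (c * mu) = 17.1 / (2 * 19.7) = 0.434

0.434


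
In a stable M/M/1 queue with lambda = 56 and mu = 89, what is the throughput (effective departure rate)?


For a stable queue (lambda < mu), throughput = lambda = 56 per hour

56 per hour


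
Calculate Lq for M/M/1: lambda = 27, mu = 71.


rho = 27/71; Lq = rho^2/(1-rho) = 0.23

0.23


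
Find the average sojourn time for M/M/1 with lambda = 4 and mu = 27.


W = 1/(mu - lambda) = 1/(27 - 4) = 0.0435 hours

0.0435 hours


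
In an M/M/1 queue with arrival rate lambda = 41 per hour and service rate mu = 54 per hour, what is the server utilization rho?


rho = lambda/mu = 41/54 = 0.7593

0.7593


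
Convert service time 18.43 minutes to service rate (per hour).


mu = 60 / avg_service_time = 60 / 18.43 = 3.26 per hour

3.26 per hour


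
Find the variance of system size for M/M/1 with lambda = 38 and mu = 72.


rho = 38/72; Var(N) = rho/(1-rho)^2 = 2.37

2.37


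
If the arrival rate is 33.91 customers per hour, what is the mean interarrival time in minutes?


Mean interarrival time = 60/lambda = 60/33.91 = 1.77 minutes

1.77 minutes


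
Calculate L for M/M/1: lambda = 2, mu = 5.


rho = 2/5; L = rho/(1-rho) = 0.67

0.67


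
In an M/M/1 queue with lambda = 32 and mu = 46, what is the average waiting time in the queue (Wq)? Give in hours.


rho = 32/46; Wq = rho/(mu - lambda) = 0.0497 hours

0.0497 hours


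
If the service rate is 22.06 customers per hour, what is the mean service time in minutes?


Mean service time = 60/mu = 60/22.06 = 2.72 minutes

2.72 minutes


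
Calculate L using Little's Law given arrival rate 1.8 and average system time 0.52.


L = lambda * W = 1.8 * 0.52 = 0.94

0.94


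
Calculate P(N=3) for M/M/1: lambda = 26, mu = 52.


rho = 26/52; P(n) = (1-rho)*rho^n = (1-26/52)*(26/52)^3 = 0.0625

0.0625


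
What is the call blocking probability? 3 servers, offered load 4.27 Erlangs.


B(N,A) = (A^N/N!) / sum(A^k/k!, k=0..N) with N=3, A=4.27 = 0.4742

0.4742


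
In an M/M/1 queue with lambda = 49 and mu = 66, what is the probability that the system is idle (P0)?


P0 = 1 - rho = 1 - 49/66 = 0.2576

0.2576


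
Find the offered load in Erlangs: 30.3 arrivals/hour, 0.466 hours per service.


Offered load a = lambda * E[S] = 30.3 * 0.466 = 14.12 Erlangs

14.12 Erlangs


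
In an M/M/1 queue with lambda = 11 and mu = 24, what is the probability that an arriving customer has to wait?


P(wait) = rho = lambda/mu = 11/24 = 0.4583

0.4583


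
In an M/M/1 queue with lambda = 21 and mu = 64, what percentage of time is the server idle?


Idle fraction = (1 - rho) * 100 = (1 - 21/64) * 100 = 67.2%

67.2%


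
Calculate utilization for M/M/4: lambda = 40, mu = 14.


rho = lambda/(c*mu) = 40/(4*14) = 0.7143

0.7143


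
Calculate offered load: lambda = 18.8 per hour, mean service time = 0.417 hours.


Offered load a = lambda * E[S] = 18.8 * 0.417 = 7.84 Erlangs

7.84 Erlangs


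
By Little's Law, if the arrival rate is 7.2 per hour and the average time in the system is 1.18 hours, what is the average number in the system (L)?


L = lambda * W = 7.2 * 1.18 = 8.5

8.5


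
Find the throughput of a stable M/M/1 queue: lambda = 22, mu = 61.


For a stable queue (lambda < mu), throughput = lambda = 22 per hour

22 per hour


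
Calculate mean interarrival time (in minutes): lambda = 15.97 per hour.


Mean interarrival time = 60/lambda = 60/15.97 = 3.76 minutes

3.76 minutes


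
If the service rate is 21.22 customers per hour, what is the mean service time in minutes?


Mean service time = 60/mu = 60/21.22 = 2.83 minutes

2.83 minutes


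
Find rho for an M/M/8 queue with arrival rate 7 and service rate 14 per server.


rho = lambda/(c*mu) = 7/(8*14) = 0.0625

0.0625


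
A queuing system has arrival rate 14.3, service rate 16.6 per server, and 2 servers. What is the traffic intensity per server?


rho = lambda / (c * mu) = 14.3 / (2 * 16.6) = 0.4307

0.4307


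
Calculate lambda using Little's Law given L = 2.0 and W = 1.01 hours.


lambda = L / W = 2.0 / 1.01 = 1.98 per hour

1.98 per hour


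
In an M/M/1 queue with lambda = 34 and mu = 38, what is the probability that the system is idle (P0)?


P0 = 1 - rho = 1 - 34/38 = 0.1053

0.1053


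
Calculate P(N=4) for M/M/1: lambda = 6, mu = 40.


rho = 6/40; P(n) = (1-rho)*rho^n = (1-6/40)*(6/40)^4 = 0.0004

0.0004


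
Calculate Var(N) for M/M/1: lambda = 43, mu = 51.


rho = 43/51; Var(N) = rho/(1-rho)^2 = 34.27

34.27


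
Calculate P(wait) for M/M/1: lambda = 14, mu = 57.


P(wait) = rho = lambda/mu = 14/57 = 0.2456

0.2456


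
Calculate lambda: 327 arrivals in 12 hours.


lambda = total arrivals / time = 327 / 12 = 27.25 per hour

27.25 per hour


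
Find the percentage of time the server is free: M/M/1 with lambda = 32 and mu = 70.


Idle fraction = (1 - rho) * 100 = (1 - 32/70) * 100 = 54.3%

54.3%


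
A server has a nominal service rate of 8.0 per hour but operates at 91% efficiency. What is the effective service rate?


Effective rate = mu * efficiency = 8.0 * 0.91 = 7.28 per hour

7.28 per hour


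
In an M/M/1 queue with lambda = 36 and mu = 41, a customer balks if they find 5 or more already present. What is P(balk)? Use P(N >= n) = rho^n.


P(N >= 5) = rho^5 = (36/41)^5 = 0.5219

0.5219


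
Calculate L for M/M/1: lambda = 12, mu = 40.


rho = 12/40; L = rho/(1-rho) = 0.43

0.43


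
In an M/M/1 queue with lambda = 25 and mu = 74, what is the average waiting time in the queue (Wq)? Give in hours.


rho = 25/74; Wq = rho/(mu - lambda) = 0.0069 hours

0.0069 hours


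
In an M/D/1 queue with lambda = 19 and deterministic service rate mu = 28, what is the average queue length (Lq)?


M/D/1: Lq = rho^2 / (2*(1-rho)) where rho = 19/28; Lq = 0.72

0.72


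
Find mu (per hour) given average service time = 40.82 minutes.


mu = 60 / avg_service_time = 60 / 40.82 = 1.47 per hour

1.47 per hour


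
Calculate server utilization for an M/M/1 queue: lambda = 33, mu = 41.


rho = lambda/mu = 33/41 = 0.8049

0.8049


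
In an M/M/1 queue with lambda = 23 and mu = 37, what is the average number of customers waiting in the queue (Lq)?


rho = 23/37; Lq = rho^2/(1-rho) = 1.02

1.02


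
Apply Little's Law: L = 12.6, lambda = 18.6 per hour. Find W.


W = L / lambda = 12.6 / 18.6 = 0.6774 hours

0.6774 hours


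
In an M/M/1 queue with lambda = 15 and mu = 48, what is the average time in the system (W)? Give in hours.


W = 1/(mu - lambda) = 1/(48 - 15) = 0.0303 hours

0.0303 hours


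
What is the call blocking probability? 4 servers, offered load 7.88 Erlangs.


B(N,A) = (A^N/N!) / sum(A^k/k!, k=0..N) with N=4, A=7.88 = 0.5694

0.5694


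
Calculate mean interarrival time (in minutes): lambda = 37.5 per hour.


Mean interarrival time = 60/lambda = 60/37.5 = 1.6 minutes

1.6 minutes


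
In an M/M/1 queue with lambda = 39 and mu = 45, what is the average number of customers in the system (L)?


rho = 39/45; L = rho/(1-rho) = 6.5

6.5


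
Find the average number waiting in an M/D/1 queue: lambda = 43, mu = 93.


M/D/1: Lq = rho^2 / (2*(1-rho)) where rho = 43/93; Lq = 0.2

0.2


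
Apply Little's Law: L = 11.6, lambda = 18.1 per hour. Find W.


W = L / lambda = 11.6 / 18.1 = 0.6409 hours

0.6409 hours


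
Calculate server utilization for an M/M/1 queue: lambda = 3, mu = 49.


rho = lambda/mu = 3/49 = 0.0612

0.0612


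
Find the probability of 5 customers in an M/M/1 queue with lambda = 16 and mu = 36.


rho = 16/36; P(n) = (1-rho)*rho^n = (1-16/36)*(16/36)^5 = 0.0096

0.0096


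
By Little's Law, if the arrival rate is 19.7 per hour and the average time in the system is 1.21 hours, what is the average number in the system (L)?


L = lambda * W = 19.7 * 1.21 = 23.84

23.84


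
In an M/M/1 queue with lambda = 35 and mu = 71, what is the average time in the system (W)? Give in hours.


W = 1/(mu - lambda) = 1/(71 - 35) = 0.0278 hours

0.0278 hours


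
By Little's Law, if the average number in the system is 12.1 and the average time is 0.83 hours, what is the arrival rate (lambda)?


lambda = L / W = 12.1 / 0.83 = 14.58 per hour

14.58 per hour


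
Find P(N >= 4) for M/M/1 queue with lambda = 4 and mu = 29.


P(N >= 4) = rho^4 = (4/29)^4 = 0.0004

0.0004


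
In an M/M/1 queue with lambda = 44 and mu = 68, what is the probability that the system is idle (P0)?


P0 = 1 - rho = 1 - 44/68 = 0.3529

0.3529


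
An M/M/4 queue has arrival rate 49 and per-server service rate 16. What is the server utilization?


rho = lambda/(c*mu) = 49/(4*16) = 0.7656

0.7656


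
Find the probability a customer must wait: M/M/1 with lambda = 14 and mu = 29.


P(wait) = rho = lambda/mu = 14/29 = 0.4828

0.4828


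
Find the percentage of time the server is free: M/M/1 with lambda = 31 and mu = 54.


Idle fraction = (1 - rho) * 100 = (1 - 31/54) * 100 = 42.6%

42.6%


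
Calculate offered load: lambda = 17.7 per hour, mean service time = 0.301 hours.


Offered load a = lambda * E[S] = 17.7 * 0.301 = 5.33 Erlangs

5.33 Erlangs


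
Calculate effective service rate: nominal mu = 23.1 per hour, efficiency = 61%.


Effective rate = mu * efficiency = 23.1 * 0.61 = 14.09 per hour

14.09 per hour


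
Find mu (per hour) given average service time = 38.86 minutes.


mu = 60 / avg_service_time = 60 / 38.86 = 1.54 per hour

1.54 per hour


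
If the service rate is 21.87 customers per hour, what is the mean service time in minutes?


Mean service time = 60/mu = 60/21.87 = 2.74 minutes

2.74 minutes


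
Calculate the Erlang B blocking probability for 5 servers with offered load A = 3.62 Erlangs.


B(N,A) = (A^N/N!) / sum(A^k/k!, k=0..N) with N=5, A=3.62 = 0.1649

0.1649


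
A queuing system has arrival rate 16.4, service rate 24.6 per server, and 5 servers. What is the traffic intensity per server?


rho = lambda / (c * mu) = 16.4 / (5 * 24.6) = 0.1333

0.1333


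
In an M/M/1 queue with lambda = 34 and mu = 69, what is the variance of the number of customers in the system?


rho = 34/69; Var(N) = rho/(1-rho)^2 = 1.92

1.92


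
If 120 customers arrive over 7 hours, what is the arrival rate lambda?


lambda = total arrivals / time = 120 / 7 = 17.14 per hour

17.14 per hour


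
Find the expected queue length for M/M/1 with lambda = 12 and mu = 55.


rho = 12/55; Lq = rho^2/(1-rho) = 0.06

0.06


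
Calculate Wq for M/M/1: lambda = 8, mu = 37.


rho = 8/37; Wq = rho/(mu - lambda) = 0.0075 hours

0.0075 hours


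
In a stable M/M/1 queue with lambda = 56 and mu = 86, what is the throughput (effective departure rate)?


For a stable queue (lambda < mu), throughput = lambda = 56 per hour

56 per hour


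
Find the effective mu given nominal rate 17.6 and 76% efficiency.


Effective rate = mu * efficiency = 17.6 * 0.76 = 13.38 per hour

13.38 per hour


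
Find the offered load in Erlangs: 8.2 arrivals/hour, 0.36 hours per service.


Offered load a = lambda * E[S] = 8.2 * 0.36 = 2.95 Erlangs

2.95 Erlangs


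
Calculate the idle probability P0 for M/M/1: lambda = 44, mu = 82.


P0 = 1 - rho = 1 - 44/82 = 0.4634

0.4634


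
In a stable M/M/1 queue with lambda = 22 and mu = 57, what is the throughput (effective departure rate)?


For a stable queue (lambda < mu), throughput = lambda = 22 per hour

22 per hour


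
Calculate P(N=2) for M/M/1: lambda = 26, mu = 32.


rho = 26/32; P(n) = (1-rho)*rho^n = (1-26/32)*(26/32)^2 = 0.1238

0.1238


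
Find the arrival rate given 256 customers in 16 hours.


lambda = total arrivals / time = 256 / 16 = 16.0 per hour

16.0 per hour


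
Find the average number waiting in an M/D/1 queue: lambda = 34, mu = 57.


M/D/1: Lq = rho^2 / (2*(1-rho)) where rho = 34/57; Lq = 0.44

0.44


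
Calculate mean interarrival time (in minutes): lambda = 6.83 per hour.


Mean interarrival time = 60/lambda = 60/6.83 = 8.78 minutes

8.78 minutes


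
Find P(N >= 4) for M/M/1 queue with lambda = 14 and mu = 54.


P(N >= 4) = rho^4 = (14/54)^4 = 0.0045

0.0045


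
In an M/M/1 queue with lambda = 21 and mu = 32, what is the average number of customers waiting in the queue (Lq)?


rho = 21/32; Lq = rho^2/(1-rho) = 1.25

1.25


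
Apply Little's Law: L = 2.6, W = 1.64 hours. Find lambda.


lambda = L / W = 2.6 / 1.64 = 1.59 per hour

1.59 per hour


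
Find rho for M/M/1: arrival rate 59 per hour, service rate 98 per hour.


rho = lambda/mu = 59/98 = 0.602

0.602


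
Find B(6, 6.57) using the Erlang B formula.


B(N,A) = (A^N/N!) / sum(A^k/k!, k=0..N) with N=6, A=6.57 = 0.3037

0.3037


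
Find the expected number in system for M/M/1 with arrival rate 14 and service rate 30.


rho = 14/30; L = rho/(1-rho) = 0.88

0.88


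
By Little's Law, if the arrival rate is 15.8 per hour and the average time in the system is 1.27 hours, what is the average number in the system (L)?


L = lambda * W = 15.8 * 1.27 = 20.07

20.07


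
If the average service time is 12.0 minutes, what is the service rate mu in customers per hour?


mu = 60 / avg_service_time = 60 / 12.0 = 5.0 per hour

5.0 per hour


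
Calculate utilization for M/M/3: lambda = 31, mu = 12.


rho = lambda/(c*mu) = 31/(3*12) = 0.8611

0.8611


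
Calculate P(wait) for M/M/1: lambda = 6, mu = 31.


P(wait) = rho = lambda/mu = 6/31 = 0.1935

0.1935


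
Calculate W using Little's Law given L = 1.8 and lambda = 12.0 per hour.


W = L / lambda = 1.8 / 12.0 = 0.15 hours

0.15 hours


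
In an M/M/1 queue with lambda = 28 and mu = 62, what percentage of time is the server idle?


Idle fraction = (1 - rho) * 100 = (1 - 28/62) * 100 = 54.8%

54.8%


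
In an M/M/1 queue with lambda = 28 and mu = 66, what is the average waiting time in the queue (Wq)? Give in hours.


rho = 28/66; Wq = rho/(mu - lambda) = 0.0112 hours

0.0112 hours


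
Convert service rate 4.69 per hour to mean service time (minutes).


Mean service time = 60/mu = 60/4.69 = 12.79 minutes

12.79 minutes


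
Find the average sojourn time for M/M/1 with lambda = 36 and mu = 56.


W = 1/(mu - lambda) = 1/(56 - 36) = 0.05 hours

0.05 hours


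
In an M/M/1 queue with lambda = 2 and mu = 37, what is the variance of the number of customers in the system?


rho = 2/37; Var(N) = rho/(1-rho)^2 = 0.06

0.06


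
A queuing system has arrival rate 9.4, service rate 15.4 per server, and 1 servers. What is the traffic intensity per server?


rho = lambda / (c * mu) = 9.4 / (1 * 15.4) = 0.6104

0.6104


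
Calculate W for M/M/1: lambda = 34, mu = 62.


W = 1/(mu - lambda) = 1/(62 - 34) = 0.0357 hours

0.0357 hours


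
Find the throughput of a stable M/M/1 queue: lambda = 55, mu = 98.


For a stable queue (lambda < mu), throughput = lambda = 55 per hour

55 per hour


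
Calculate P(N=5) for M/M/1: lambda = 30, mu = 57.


rho = 30/57; P(n) = (1-rho)*rho^n = (1-30/57)*(30/57)^5 = 0.0191

0.0191


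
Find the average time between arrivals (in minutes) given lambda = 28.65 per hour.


Mean interarrival time = 60/lambda = 60/28.65 = 2.09 minutes

2.09 minutes


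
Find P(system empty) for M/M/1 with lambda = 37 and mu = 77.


P0 = 1 - rho = 1 - 37/77 = 0.5195

0.5195


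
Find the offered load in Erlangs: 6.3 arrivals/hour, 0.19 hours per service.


Offered load a = lambda * E[S] = 6.3 * 0.19 = 1.2 Erlangs

1.2 Erlangs


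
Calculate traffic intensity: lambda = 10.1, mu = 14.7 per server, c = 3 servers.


rho = lambda / (c * mu) = 10.1 / (3 * 14.7) = 0.229

0.229


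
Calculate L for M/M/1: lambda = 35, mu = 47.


rho = 35/47; L = rho/(1-rho) = 2.92

2.92


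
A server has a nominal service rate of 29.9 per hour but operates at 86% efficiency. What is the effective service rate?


Effective rate = mu * efficiency = 29.9 * 0.86 = 25.71 per hour

25.71 per hour


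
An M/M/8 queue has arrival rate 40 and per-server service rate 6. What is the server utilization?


rho = lambda/(c*mu) = 40/(8*6) = 0.8333

0.8333


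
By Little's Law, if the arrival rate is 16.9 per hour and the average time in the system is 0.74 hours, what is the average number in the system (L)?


L = lambda * W = 16.9 * 0.74 = 12.51

12.51


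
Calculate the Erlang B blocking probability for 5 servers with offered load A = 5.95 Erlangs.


B(N,A) = (A^N/N!) / sum(A^k/k!, k=0..N) with N=5, A=5.95 = 0.3569

0.3569


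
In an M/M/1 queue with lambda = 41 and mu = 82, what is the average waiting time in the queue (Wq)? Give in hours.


rho = 41/82; Wq = rho/(mu - lambda) = 0.0122 hours

0.0122 hours


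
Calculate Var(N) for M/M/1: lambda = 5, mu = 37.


rho = 5/37; Var(N) = rho/(1-rho)^2 = 0.18

0.18


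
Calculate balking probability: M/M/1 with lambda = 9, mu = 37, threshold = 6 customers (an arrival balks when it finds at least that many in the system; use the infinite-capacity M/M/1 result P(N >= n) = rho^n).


P(N >= 6) = rho^6 = (9/37)^6 = 0.0002

0.0002


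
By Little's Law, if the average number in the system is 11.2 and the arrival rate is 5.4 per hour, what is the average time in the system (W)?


W = L / lambda = 11.2 / 5.4 = 2.0741 hours

2.0741 hours


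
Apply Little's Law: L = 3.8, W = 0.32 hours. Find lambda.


lambda = L / W = 3.8 / 0.32 = 11.88 per hour

11.88 per hour


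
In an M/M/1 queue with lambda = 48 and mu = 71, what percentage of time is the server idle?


Idle fraction = (1 - rho) * 100 = (1 - 48/71) * 100 = 32.4%

32.4%


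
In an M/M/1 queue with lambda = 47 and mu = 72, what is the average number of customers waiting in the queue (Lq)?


rho = 47/72; Lq = rho^2/(1-rho) = 1.23

1.23


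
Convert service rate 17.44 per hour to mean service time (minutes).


Mean service time = 60/mu = 60/17.44 = 3.44 minutes

3.44 minutes


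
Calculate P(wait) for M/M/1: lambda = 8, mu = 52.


P(wait) = rho = lambda/mu = 8/52 = 0.1538

0.1538


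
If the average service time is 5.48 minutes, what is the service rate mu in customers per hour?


mu = 60 / avg_service_time = 60 / 5.48 = 10.95 per hour

10.95 per hour


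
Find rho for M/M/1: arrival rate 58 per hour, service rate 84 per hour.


rho = lambda/mu = 58/84 = 0.6905

0.6905


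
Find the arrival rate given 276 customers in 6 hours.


lambda = total arrivals / time = 276 / 6 = 46.0 per hour

46.0 per hour


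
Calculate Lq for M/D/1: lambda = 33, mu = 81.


M/D/1: Lq = rho^2 / (2*(1-rho)) where rho = 33/81; Lq = 0.14

0.14


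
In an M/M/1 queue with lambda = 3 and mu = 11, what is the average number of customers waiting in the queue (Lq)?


rho = 3/11; Lq = rho^2/(1-rho) = 0.1

0.1


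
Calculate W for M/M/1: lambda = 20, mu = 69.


W = 1/(mu - lambda) = 1/(69 - 20) = 0.0204 hours

0.0204 hours
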